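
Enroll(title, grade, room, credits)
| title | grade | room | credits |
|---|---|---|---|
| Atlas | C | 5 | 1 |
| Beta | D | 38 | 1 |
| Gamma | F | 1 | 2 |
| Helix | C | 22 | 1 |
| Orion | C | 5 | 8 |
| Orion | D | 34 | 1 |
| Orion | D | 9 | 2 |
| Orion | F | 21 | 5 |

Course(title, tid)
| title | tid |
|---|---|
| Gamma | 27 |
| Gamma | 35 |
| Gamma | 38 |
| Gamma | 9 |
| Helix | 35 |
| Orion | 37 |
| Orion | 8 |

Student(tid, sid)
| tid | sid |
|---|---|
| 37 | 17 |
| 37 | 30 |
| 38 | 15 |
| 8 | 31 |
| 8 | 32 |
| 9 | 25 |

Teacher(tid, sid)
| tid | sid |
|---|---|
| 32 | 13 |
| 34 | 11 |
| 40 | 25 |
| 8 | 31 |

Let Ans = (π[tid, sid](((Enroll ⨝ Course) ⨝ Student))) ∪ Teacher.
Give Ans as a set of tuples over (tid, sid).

Natural join on title: {(Gamma, F, 1, 2, 27), (Gamma, F, 1, 2, 35), (Gamma, F, 1, 2, 38), (Gamma, F, 1, 2, 9), (Helix, C, 22, 1, 35), (Orion, C, 5, 8, 37), (Orion, C, 5, 8, 8), (Orion, D, 34, 1, 37), (Orion, D, 34, 1, 8), (Orion, D, 9, 2, 37), (Orion, D, 9, 2, 8), (Orion, F, 21, 5, 37), (Orion, F, 21, 5, 8)}
Natural join on tid: {(Gamma, F, 1, 2, 38, 15), (Gamma, F, 1, 2, 9, 25), (Orion, C, 5, 8, 37, 17), (Orion, C, 5, 8, 37, 30), (Orion, C, 5, 8, 8, 31), (Orion, C, 5, 8, 8, 32), (Orion, D, 34, 1, 37, 17), (Orion, D, 34, 1, 37, 30), (Orion, D, 34, 1, 8, 31), (Orion, D, 34, 1, 8, 32), (Orion, D, 9, 2, 37, 17), (Orion, D, 9, 2, 37, 30), (Orion, D, 9, 2, 8, 31), (Orion, D, 9, 2, 8, 32), (Orion, F, 21, 5, 37, 17), (Orion, F, 21, 5, 37, 30), (Orion, F, 21, 5, 8, 31), (Orion, F, 21, 5, 8, 32)}
Keep only column(s) tid, sid (12 duplicate(s) eliminated): {(37, 17), (37, 30), (38, 15), (8, 31), (8, 32), (9, 25)}
Set union of the two operands is {(32, 13), (34, 11), (37, 17), (37, 30), (38, 15), (40, 25), (8, 31), (8, 32), (9, 25)}.

{(32, 13), (34, 11), (37, 17), (37, 30), (38, 15), (40, 25), (8, 31), (8, 32), (9, 25)}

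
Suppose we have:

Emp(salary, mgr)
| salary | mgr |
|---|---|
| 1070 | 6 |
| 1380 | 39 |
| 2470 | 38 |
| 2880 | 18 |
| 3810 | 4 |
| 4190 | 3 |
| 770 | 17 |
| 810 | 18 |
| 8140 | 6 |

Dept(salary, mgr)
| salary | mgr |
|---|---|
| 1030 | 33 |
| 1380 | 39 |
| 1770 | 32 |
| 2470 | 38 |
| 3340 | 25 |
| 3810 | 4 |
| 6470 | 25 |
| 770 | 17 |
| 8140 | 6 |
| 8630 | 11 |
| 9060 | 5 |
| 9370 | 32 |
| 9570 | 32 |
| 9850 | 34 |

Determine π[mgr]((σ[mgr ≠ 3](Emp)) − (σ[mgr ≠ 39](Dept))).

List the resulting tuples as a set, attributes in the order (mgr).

Apply σ_{mgr ≠ 3}; surviving tuples: {(1070, 6), (1380, 39), (2470, 38), (2880, 18), (3810, 4), (770, 17), (810, 18), (8140, 6)}
Apply σ_{mgr ≠ 39}; surviving tuples: {(1030, 33), (1770, 32), (2470, 38), (3340, 25), (3810, 4), (6470, 25), (770, 17), (8140, 6), (8630, 11), (9060, 5), (9370, 32), (9570, 32), (9850, 34)}
Set difference of the two operands is {(1070, 6), (1380, 39), (2880, 18), (810, 18)}.
π[mgr]: project onto (mgr) (1 duplicate(s) eliminated) → {18, 39, 6}

{18, 39, 6}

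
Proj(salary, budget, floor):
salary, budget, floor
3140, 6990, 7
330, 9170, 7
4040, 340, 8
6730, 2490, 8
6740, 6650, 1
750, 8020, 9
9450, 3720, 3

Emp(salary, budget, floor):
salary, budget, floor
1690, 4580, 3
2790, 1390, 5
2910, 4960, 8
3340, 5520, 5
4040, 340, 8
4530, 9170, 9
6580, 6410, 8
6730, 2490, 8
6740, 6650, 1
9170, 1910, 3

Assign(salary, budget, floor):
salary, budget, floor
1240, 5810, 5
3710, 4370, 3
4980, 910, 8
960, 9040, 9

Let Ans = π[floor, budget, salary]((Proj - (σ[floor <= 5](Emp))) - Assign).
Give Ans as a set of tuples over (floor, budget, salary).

{(3, 3720, 9450), (7, 6990, 3140), (7, 9170, 330), (8, 2490, 6730), (8, 340, 4040), (9, 8020, 750)}

Apply σ_{floor <= 5}; surviving tuples: {(1690, 4580, 3), (2790, 1390, 5), (3340, 5520, 5), (6740, 6650, 1), (9170, 1910, 3)}
Difference: {(3140, 6990, 7), (330, 9170, 7), (4040, 340, 8), (6730, 2490, 8), (6740, 6650, 1), (750, 8020, 9), (9450, 3720, 3)} with {(1690, 4580, 3), (2790, 1390, 5), (3340, 5520, 5), (6740, 6650, 1), (9170, 1910, 3)} → {(3140, 6990, 7), (330, 9170, 7), (4040, 340, 8), (6730, 2490, 8), (750, 8020, 9), (9450, 3720, 3)}
Difference: {(3140, 6990, 7), (330, 9170, 7), (4040, 340, 8), (6730, 2490, 8), (750, 8020, 9), (9450, 3720, 3)} with {(1240, 5810, 5), (3710, 4370, 3), (4980, 910, 8), (960, 9040, 9)} → {(3140, 6990, 7), (330, 9170, 7), (4040, 340, 8), (6730, 2490, 8), (750, 8020, 9), (9450, 3720, 3)}
Keep only column(s) floor, budget, salary: {(3, 3720, 9450), (7, 6990, 3140), (7, 9170, 330), (8, 2490, 6730), (8, 340, 4040), (9, 8020, 750)}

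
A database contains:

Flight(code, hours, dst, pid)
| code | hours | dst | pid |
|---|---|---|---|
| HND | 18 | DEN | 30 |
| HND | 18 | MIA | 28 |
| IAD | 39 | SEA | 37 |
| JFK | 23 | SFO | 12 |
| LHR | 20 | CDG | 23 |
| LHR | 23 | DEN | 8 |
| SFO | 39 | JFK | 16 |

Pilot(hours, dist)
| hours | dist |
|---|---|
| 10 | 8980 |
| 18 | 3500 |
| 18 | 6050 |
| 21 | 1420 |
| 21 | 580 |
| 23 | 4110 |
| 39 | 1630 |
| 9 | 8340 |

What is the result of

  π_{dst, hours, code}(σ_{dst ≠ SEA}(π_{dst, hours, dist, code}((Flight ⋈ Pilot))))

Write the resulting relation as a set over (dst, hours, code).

Flight ⋈ Pilot (natural join on hours): {(HND, 18, DEN, 30, 3500), (HND, 18, DEN, 30, 6050), (HND, 18, MIA, 28, 3500), (HND, 18, MIA, 28, 6050), (IAD, 39, SEA, 37, 1630), (JFK, 23, SFO, 12, 4110), (LHR, 23, DEN, 8, 4110), (SFO, 39, JFK, 16, 1630)}
π_{dst, hours, dist, code} gives {(DEN, 18, 3500, HND), (DEN, 18, 6050, HND), (DEN, 23, 4110, LHR), (JFK, 39, 1630, SFO), (MIA, 18, 3500, HND), (MIA, 18, 6050, HND), (SEA, 39, 1630, IAD), (SFO, 23, 4110, JFK)}.
Filtering on dst ≠ SEA leaves {(DEN, 18, 3500, HND), (DEN, 18, 6050, HND), (DEN, 23, 4110, LHR), (JFK, 39, 1630, SFO), (MIA, 18, 3500, HND), (MIA, 18, 6050, HND), (SFO, 23, 4110, JFK)}.
π_{dst, hours, code} gives {(DEN, 18, HND), (DEN, 23, LHR), (JFK, 39, SFO), (MIA, 18, HND), (SFO, 23, JFK)} (2 duplicate(s) eliminated).

{(DEN, 18, HND), (DEN, 23, LHR), (JFK, 39, SFO), (MIA, 18, HND), (SFO, 23, JFK)}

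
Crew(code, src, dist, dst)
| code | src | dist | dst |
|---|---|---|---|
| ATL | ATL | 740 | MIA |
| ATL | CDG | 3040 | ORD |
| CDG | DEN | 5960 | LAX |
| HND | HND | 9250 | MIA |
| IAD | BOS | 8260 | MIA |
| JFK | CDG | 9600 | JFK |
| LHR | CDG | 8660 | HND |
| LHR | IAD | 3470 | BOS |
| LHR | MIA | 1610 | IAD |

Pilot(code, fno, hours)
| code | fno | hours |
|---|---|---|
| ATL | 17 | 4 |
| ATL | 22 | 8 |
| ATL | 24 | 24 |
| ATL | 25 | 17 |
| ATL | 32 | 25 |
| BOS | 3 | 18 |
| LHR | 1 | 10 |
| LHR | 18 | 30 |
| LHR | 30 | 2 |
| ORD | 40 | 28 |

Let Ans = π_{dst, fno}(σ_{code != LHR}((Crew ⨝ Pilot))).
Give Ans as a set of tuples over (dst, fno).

{(MIA, 17), (MIA, 22), (MIA, 24), (MIA, 25), (MIA, 32), (ORD, 17), (ORD, 22), (ORD, 24), (ORD, 25), (ORD, 32)}

Crew ⋈ Pilot (natural join on code): {(ATL, ATL, 740, MIA, 17, 4), (ATL, ATL, 740, MIA, 22, 8), (ATL, ATL, 740, MIA, 24, 24), (ATL, ATL, 740, MIA, 25, 17), (ATL, ATL, 740, MIA, 32, 25), (ATL, CDG, 3040, ORD, 17, 4), (ATL, CDG, 3040, ORD, 22, 8), (ATL, CDG, 3040, ORD, 24, 24), (ATL, CDG, 3040, ORD, 25, 17), (ATL, CDG, 3040, ORD, 32, 25), (LHR, CDG, 8660, HND, 1, 10), (LHR, CDG, 8660, HND, 18, 30), (LHR, CDG, 8660, HND, 30, 2), (LHR, IAD, 3470, BOS, 1, 10), (LHR, IAD, 3470, BOS, 18, 30), (LHR, IAD, 3470, BOS, 30, 2), (LHR, MIA, 1610, IAD, 1, 10), (LHR, MIA, 1610, IAD, 18, 30), (LHR, MIA, 1610, IAD, 30, 2)}
Selection code != LHR: {(ATL, ATL, 740, MIA, 17, 4), (ATL, ATL, 740, MIA, 22, 8), (ATL, ATL, 740, MIA, 24, 24), (ATL, ATL, 740, MIA, 25, 17), (ATL, ATL, 740, MIA, 32, 25), (ATL, CDG, 3040, ORD, 17, 4), (ATL, CDG, 3040, ORD, 22, 8), (ATL, CDG, 3040, ORD, 24, 24), (ATL, CDG, 3040, ORD, 25, 17), (ATL, CDG, 3040, ORD, 32, 25)}
Keep only column(s) dst, fno: {(MIA, 17), (MIA, 22), (MIA, 24), (MIA, 25), (MIA, 32), (ORD, 17), (ORD, 22), (ORD, 24), (ORD, 25), (ORD, 32)}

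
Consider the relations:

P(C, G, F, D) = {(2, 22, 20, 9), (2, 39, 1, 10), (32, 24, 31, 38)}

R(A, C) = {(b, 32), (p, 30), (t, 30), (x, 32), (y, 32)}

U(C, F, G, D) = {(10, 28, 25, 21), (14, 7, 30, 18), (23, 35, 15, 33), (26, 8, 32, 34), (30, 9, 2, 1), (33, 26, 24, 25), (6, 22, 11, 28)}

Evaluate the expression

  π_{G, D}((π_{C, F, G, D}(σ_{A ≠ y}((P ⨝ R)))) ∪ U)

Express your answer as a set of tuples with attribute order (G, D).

Natural join on C: {(32, 24, 31, 38, b), (32, 24, 31, 38, x), (32, 24, 31, 38, y)}
Selection A ≠ y: {(32, 24, 31, 38, b), (32, 24, 31, 38, x)}
Projecting to C, F, G, D (1 duplicate(s) eliminated): {(32, 31, 24, 38)}
Taking the union: {(10, 28, 25, 21), (14, 7, 30, 18), (23, 35, 15, 33), (26, 8, 32, 34), (30, 9, 2, 1), (32, 31, 24, 38), (33, 26, 24, 25), (6, 22, 11, 28)}
Projecting to G, D: {(11, 28), (15, 33), (2, 1), (24, 25), (24, 38), (25, 21), (30, 18), (32, 34)}

{(11, 28), (15, 33), (2, 1), (24, 25), (24, 38), (25, 21), (30, 18), (32, 34)}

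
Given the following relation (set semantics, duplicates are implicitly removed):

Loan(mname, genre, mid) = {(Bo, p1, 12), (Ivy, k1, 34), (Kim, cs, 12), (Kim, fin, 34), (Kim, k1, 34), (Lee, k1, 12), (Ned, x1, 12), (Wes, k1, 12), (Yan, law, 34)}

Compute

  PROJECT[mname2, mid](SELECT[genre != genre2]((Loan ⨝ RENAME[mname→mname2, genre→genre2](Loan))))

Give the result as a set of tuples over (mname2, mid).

{(Bo, 12), (Ivy, 34), (Kim, 12), (Kim, 34), (Lee, 12), (Ned, 12), (Wes, 12), (Yan, 34)}

ρ[mname→mname2, genre→genre2]: schema becomes (mname2, genre2, mid); tuples unchanged.
Loan ⋈ RENAME[mname→mname2, genre→genre2](Loan) (natural join on mid): {(Bo, p1, 12, Bo, p1), (Bo, p1, 12, Kim, cs), (Bo, p1, 12, Lee, k1), (Bo, p1, 12, Ned, x1), (Bo, p1, 12, Wes, k1), (Ivy, k1, 34, Ivy, k1), (Ivy, k1, 34, Kim, fin), (Ivy, k1, 34, Kim, k1), (Ivy, k1, 34, Yan, law), (Kim, cs, 12, Bo, p1), (Kim, cs, 12, Kim, cs), (Kim, cs, 12, Lee, k1), (Kim, cs, 12, Ned, x1), (Kim, cs, 12, Wes, k1), (Kim, fin, 34, Ivy, k1), (Kim, fin, 34, Kim, fin), (Kim, fin, 34, Kim, k1), (Kim, fin, 34, Yan, law), (Kim, k1, 34, Ivy, k1), (Kim, k1, 34, Kim, fin), (Kim, k1, 34, Kim, k1), (Kim, k1, 34, Yan, law), (Lee, k1, 12, Bo, p1), (Lee, k1, 12, Kim, cs), (Lee, k1, 12, Lee, k1), (Lee, k1, 12, Ned, x1), (Lee, k1, 12, Wes, k1), (Ned, x1, 12, Bo, p1), (Ned, x1, 12, Kim, cs), (Ned, x1, 12, Lee, k1), (Ned, x1, 12, Ned, x1), (Ned, x1, 12, Wes, k1), (Wes, k1, 12, Bo, p1), (Wes, k1, 12, Kim, cs), (Wes, k1, 12, Lee, k1), (Wes, k1, 12, Ned, x1), (Wes, k1, 12, Wes, k1), (Yan, law, 34, Ivy, k1), (Yan, law, 34, Kim, fin), (Yan, law, 34, Kim, k1), (Yan, law, 34, Yan, law)}
Filtering on genre != genre2 leaves {(Bo, p1, 12, Kim, cs), (Bo, p1, 12, Lee, k1), (Bo, p1, 12, Ned, x1), (Bo, p1, 12, Wes, k1), (Ivy, k1, 34, Kim, fin), (Ivy, k1, 34, Yan, law), (Kim, cs, 12, Bo, p1), (Kim, cs, 12, Lee, k1), (Kim, cs, 12, Ned, x1), (Kim, cs, 12, Wes, k1), (Kim, fin, 34, Ivy, k1), (Kim, fin, 34, Kim, k1), (Kim, fin, 34, Yan, law), (Kim, k1, 34, Kim, fin), (Kim, k1, 34, Yan, law), (Lee, k1, 12, Bo, p1), (Lee, k1, 12, Kim, cs), (Lee, k1, 12, Ned, x1), (Ned, x1, 12, Bo, p1), (Ned, x1, 12, Kim, cs), (Ned, x1, 12, Lee, k1), (Ned, x1, 12, Wes, k1), (Wes, k1, 12, Bo, p1), (Wes, k1, 12, Kim, cs), (Wes, k1, 12, Ned, x1), (Yan, law, 34, Ivy, k1), (Yan, law, 34, Kim, fin), (Yan, law, 34, Kim, k1)}.
π[mname2, mid]: project onto (mname2, mid) (20 duplicate(s) eliminated) → {(Bo, 12), (Ivy, 34), (Kim, 12), (Kim, 34), (Lee, 12), (Ned, 12), (Wes, 12), (Yan, 34)}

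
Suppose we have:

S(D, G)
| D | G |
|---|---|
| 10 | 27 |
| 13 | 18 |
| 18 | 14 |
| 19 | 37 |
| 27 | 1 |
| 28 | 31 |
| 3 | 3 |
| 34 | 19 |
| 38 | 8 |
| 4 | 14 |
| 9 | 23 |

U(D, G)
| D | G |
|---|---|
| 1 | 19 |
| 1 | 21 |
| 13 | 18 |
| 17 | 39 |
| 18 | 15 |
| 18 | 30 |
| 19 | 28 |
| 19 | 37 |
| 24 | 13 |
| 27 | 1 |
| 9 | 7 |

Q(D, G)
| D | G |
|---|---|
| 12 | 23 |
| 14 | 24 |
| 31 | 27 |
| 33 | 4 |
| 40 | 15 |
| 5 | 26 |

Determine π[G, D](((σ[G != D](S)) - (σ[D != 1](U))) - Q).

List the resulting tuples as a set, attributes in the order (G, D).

{(14, 18), (14, 4), (19, 34), (23, 9), (27, 10), (31, 28), (8, 38)}

Apply σ_{G != D}; surviving tuples: {(10, 27), (13, 18), (18, 14), (19, 37), (27, 1), (28, 31), (34, 19), (38, 8), (4, 14), (9, 23)}
Apply σ_{D != 1}; surviving tuples: {(13, 18), (17, 39), (18, 15), (18, 30), (19, 28), (19, 37), (24, 13), (27, 1), (9, 7)}
Set difference of the two operands is {(10, 27), (18, 14), (28, 31), (34, 19), (38, 8), (4, 14), (9, 23)}.
Set difference of the two operands is {(10, 27), (18, 14), (28, 31), (34, 19), (38, 8), (4, 14), (9, 23)}.
Keep only column(s) G, D: {(14, 18), (14, 4), (19, 34), (23, 9), (27, 10), (31, 28), (8, 38)}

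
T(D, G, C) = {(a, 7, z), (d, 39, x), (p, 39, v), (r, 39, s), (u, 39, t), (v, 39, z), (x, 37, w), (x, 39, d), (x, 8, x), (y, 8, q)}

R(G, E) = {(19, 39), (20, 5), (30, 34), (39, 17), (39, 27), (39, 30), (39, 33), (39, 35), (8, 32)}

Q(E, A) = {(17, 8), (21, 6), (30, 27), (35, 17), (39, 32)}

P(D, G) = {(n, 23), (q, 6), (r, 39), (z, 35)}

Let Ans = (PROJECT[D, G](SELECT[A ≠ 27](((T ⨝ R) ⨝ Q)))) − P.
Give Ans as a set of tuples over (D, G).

T ⋈ R (natural join on G): {(d, 39, x, 17), (d, 39, x, 27), (d, 39, x, 30), (d, 39, x, 33), (d, 39, x, 35), (p, 39, v, 17), (p, 39, v, 27), (p, 39, v, 30), (p, 39, v, 33), (p, 39, v, 35), (r, 39, s, 17), (r, 39, s, 27), (r, 39, s, 30), (r, 39, s, 33), (r, 39, s, 35), (u, 39, t, 17), (u, 39, t, 27), (u, 39, t, 30), (u, 39, t, 33), (u, 39, t, 35), (v, 39, z, 17), (v, 39, z, 27), (v, 39, z, 30), (v, 39, z, 33), (v, 39, z, 35), (x, 39, d, 17), (x, 39, d, 27), (x, 39, d, 30), (x, 39, d, 33), (x, 39, d, 35), (x, 8, x, 32), (y, 8, q, 32)}
(T ⨝ R) ⋈ Q (natural join on E): {(d, 39, x, 17, 8), (d, 39, x, 30, 27), (d, 39, x, 35, 17), (p, 39, v, 17, 8), (p, 39, v, 30, 27), (p, 39, v, 35, 17), (r, 39, s, 17, 8), (r, 39, s, 30, 27), (r, 39, s, 35, 17), (u, 39, t, 17, 8), (u, 39, t, 30, 27), (u, 39, t, 35, 17), (v, 39, z, 17, 8), (v, 39, z, 30, 27), (v, 39, z, 35, 17), (x, 39, d, 17, 8), (x, 39, d, 30, 27), (x, 39, d, 35, 17)}
Filtering on A ≠ 27 leaves {(d, 39, x, 17, 8), (d, 39, x, 35, 17), (p, 39, v, 17, 8), (p, 39, v, 35, 17), (r, 39, s, 17, 8), (r, 39, s, 35, 17), (u, 39, t, 17, 8), (u, 39, t, 35, 17), (v, 39, z, 17, 8), (v, 39, z, 35, 17), (x, 39, d, 17, 8), (x, 39, d, 35, 17)}.
π_{D, G} gives {(d, 39), (p, 39), (r, 39), (u, 39), (v, 39), (x, 39)} (6 duplicate(s) eliminated).
Difference: {(d, 39), (p, 39), (r, 39), (u, 39), (v, 39), (x, 39)} with {(n, 23), (q, 6), (r, 39), (z, 35)} → {(d, 39), (p, 39), (u, 39), (v, 39), (x, 39)}

{(d, 39), (p, 39), (u, 39), (v, 39), (x, 39)}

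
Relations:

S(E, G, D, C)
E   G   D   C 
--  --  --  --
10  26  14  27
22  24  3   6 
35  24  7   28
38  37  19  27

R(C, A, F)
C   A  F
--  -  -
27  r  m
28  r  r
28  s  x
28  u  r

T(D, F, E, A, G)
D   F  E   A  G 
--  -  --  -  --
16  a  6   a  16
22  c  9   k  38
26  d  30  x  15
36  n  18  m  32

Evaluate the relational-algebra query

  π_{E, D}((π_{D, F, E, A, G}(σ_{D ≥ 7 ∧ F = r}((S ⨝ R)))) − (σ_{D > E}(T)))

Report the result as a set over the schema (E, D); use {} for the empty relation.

{(35, 7)}

S ⋈ R (natural join on C): {(10, 26, 14, 27, r, m), (35, 24, 7, 28, r, r), (35, 24, 7, 28, s, x), (35, 24, 7, 28, u, r), (38, 37, 19, 27, r, m)}
Filtering on D ≥ 7 ∧ F = r leaves {(35, 24, 7, 28, r, r), (35, 24, 7, 28, u, r)}.
Keep only column(s) D, F, E, A, G: {(7, r, 35, r, 24), (7, r, 35, u, 24)}
Filtering on D > E leaves {(16, a, 6, a, 16), (22, c, 9, k, 38), (36, n, 18, m, 32)}.
Taking the difference: {(7, r, 35, r, 24), (7, r, 35, u, 24)}
Keep only column(s) E, D (1 duplicate(s) eliminated): {(35, 7)}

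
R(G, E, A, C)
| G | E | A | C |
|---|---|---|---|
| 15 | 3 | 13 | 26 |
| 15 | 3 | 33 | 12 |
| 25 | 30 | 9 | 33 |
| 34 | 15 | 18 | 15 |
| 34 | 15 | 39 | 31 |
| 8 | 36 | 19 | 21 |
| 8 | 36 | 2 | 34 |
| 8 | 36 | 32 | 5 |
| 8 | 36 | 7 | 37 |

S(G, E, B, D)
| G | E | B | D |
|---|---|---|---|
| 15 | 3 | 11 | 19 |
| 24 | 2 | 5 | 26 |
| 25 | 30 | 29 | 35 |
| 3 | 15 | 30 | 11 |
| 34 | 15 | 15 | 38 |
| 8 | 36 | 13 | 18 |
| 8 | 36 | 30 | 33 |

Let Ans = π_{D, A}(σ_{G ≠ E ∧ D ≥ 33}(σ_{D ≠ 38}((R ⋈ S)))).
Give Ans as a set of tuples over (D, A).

Natural join on G, E: {(15, 3, 13, 26, 11, 19), (15, 3, 33, 12, 11, 19), (25, 30, 9, 33, 29, 35), (34, 15, 18, 15, 15, 38), (34, 15, 39, 31, 15, 38), (8, 36, 19, 21, 13, 18), (8, 36, 19, 21, 30, 33), (8, 36, 2, 34, 13, 18), (8, 36, 2, 34, 30, 33), (8, 36, 32, 5, 13, 18), (8, 36, 32, 5, 30, 33), (8, 36, 7, 37, 13, 18), (8, 36, 7, 37, 30, 33)}
Apply σ_{D ≠ 38}; surviving tuples: {(15, 3, 13, 26, 11, 19), (15, 3, 33, 12, 11, 19), (25, 30, 9, 33, 29, 35), (8, 36, 19, 21, 13, 18), (8, 36, 19, 21, 30, 33), (8, 36, 2, 34, 13, 18), (8, 36, 2, 34, 30, 33), (8, 36, 32, 5, 13, 18), (8, 36, 32, 5, 30, 33), (8, 36, 7, 37, 13, 18), (8, 36, 7, 37, 30, 33)}
Apply σ_{G ≠ E ∧ D ≥ 33}; surviving tuples: {(25, 30, 9, 33, 29, 35), (8, 36, 19, 21, 30, 33), (8, 36, 2, 34, 30, 33), (8, 36, 32, 5, 30, 33), (8, 36, 7, 37, 30, 33)}
Keep only column(s) D, A: {(33, 19), (33, 2), (33, 32), (33, 7), (35, 9)}

{(33, 19), (33, 2), (33, 32), (33, 7), (35, 9)}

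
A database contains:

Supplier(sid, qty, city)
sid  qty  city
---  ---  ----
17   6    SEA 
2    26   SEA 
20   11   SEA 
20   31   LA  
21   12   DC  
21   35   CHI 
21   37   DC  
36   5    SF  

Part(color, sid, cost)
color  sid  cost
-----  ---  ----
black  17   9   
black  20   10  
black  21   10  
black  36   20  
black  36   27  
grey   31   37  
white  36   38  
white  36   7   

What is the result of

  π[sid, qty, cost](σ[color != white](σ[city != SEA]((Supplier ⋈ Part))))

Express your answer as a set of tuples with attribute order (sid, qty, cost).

Joining Supplier and Part on sid yields {(17, 6, SEA, black, 9), (20, 11, SEA, black, 10), (20, 31, LA, black, 10), (21, 12, DC, black, 10), (21, 35, CHI, black, 10), (21, 37, DC, black, 10), (36, 5, SF, black, 20), (36, 5, SF, black, 27), (36, 5, SF, white, 38), (36, 5, SF, white, 7)}.
Filtering on city != SEA leaves {(20, 31, LA, black, 10), (21, 12, DC, black, 10), (21, 35, CHI, black, 10), (21, 37, DC, black, 10), (36, 5, SF, black, 20), (36, 5, SF, black, 27), (36, 5, SF, white, 38), (36, 5, SF, white, 7)}.
Filtering on color != white leaves {(20, 31, LA, black, 10), (21, 12, DC, black, 10), (21, 35, CHI, black, 10), (21, 37, DC, black, 10), (36, 5, SF, black, 20), (36, 5, SF, black, 27)}.
Projecting to sid, qty, cost: {(20, 31, 10), (21, 12, 10), (21, 35, 10), (21, 37, 10), (36, 5, 20), (36, 5, 27)}

{(20, 31, 10), (21, 12, 10), (21, 35, 10), (21, 37, 10), (36, 5, 20), (36, 5, 27)}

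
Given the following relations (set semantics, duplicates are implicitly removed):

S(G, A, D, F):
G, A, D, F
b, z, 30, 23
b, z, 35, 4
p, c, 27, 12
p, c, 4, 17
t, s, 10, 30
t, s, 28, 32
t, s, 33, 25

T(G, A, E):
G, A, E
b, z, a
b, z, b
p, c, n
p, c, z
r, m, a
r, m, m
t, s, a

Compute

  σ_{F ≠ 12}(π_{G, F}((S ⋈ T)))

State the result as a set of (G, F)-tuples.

{(b, 23), (b, 4), (p, 17), (t, 25), (t, 30), (t, 32)}

Joining S and T on G, A yields {(b, z, 30, 23, a), (b, z, 30, 23, b), (b, z, 35, 4, a), (b, z, 35, 4, b), (p, c, 27, 12, n), (p, c, 27, 12, z), (p, c, 4, 17, n), (p, c, 4, 17, z), (t, s, 10, 30, a), (t, s, 28, 32, a), (t, s, 33, 25, a)}.
π[G, F]: project onto (G, F) (4 duplicate(s) eliminated) → {(b, 23), (b, 4), (p, 12), (p, 17), (t, 25), (t, 30), (t, 32)}
Apply σ_{F ≠ 12}; surviving tuples: {(b, 23), (b, 4), (p, 17), (t, 25), (t, 30), (t, 32)}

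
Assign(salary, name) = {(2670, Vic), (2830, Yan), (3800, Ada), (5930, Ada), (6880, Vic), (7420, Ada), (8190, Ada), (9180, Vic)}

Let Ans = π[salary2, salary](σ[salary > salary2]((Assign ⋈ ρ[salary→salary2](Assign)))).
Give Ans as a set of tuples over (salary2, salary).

{(2670, 6880), (2670, 9180), (3800, 5930), (3800, 7420), (3800, 8190), (5930, 7420), (5930, 8190), (6880, 9180), (7420, 8190)}

ρ[salary→salary2]: schema becomes (salary2, name); tuples unchanged.
Natural join on name: {(2670, Vic, 2670), (2670, Vic, 6880), (2670, Vic, 9180), (2830, Yan, 2830), (3800, Ada, 3800), (3800, Ada, 5930), (3800, Ada, 7420), (3800, Ada, 8190), (5930, Ada, 3800), (5930, Ada, 5930), (5930, Ada, 7420), (5930, Ada, 8190), (6880, Vic, 2670), (6880, Vic, 6880), (6880, Vic, 9180), (7420, Ada, 3800), (7420, Ada, 5930), (7420, Ada, 7420), (7420, Ada, 8190), (8190, Ada, 3800), (8190, Ada, 5930), (8190, Ada, 7420), (8190, Ada, 8190), (9180, Vic, 2670), (9180, Vic, 6880), (9180, Vic, 9180)}
Selection salary > salary2: {(5930, Ada, 3800), (6880, Vic, 2670), (7420, Ada, 3800), (7420, Ada, 5930), (8190, Ada, 3800), (8190, Ada, 5930), (8190, Ada, 7420), (9180, Vic, 2670), (9180, Vic, 6880)}
π_{salary2, salary} gives {(2670, 6880), (2670, 9180), (3800, 5930), (3800, 7420), (3800, 8190), (5930, 7420), (5930, 8190), (6880, 9180), (7420, 8190)}.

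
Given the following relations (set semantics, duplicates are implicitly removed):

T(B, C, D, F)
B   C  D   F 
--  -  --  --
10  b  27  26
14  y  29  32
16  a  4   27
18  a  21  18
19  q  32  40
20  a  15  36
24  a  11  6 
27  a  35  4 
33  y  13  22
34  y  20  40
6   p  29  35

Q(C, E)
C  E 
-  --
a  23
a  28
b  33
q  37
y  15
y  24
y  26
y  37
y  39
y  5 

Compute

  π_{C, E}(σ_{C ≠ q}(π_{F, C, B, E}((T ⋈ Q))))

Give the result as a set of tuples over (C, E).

{(a, 23), (a, 28), (b, 33), (y, 15), (y, 24), (y, 26), (y, 37), (y, 39), (y, 5)}

T ⋈ Q (natural join on C): {(10, b, 27, 26, 33), (14, y, 29, 32, 15), (14, y, 29, 32, 24), (14, y, 29, 32, 26), (14, y, 29, 32, 37), (14, y, 29, 32, 39), (14, y, 29, 32, 5), (16, a, 4, 27, 23), (16, a, 4, 27, 28), (18, a, 21, 18, 23), (18, a, 21, 18, 28), (19, q, 32, 40, 37), (20, a, 15, 36, 23), (20, a, 15, 36, 28), (24, a, 11, 6, 23), (24, a, 11, 6, 28), (27, a, 35, 4, 23), (27, a, 35, 4, 28), (33, y, 13, 22, 15), (33, y, 13, 22, 24), (33, y, 13, 22, 26), (33, y, 13, 22, 37), (33, y, 13, 22, 39), (33, y, 13, 22, 5), (34, y, 20, 40, 15), (34, y, 20, 40, 24), (34, y, 20, 40, 26), (34, y, 20, 40, 37), (34, y, 20, 40, 39), (34, y, 20, 40, 5)}
π_{F, C, B, E} gives {(18, a, 18, 23), (18, a, 18, 28), (22, y, 33, 15), (22, y, 33, 24), (22, y, 33, 26), (22, y, 33, 37), (22, y, 33, 39), (22, y, 33, 5), (26, b, 10, 33), (27, a, 16, 23), (27, a, 16, 28), (32, y, 14, 15), (32, y, 14, 24), (32, y, 14, 26), (32, y, 14, 37), (32, y, 14, 39), (32, y, 14, 5), (36, a, 20, 23), (36, a, 20, 28), (4, a, 27, 23), (4, a, 27, 28), (40, q, 19, 37), (40, y, 34, 15), (40, y, 34, 24), (40, y, 34, 26), (40, y, 34, 37), (40, y, 34, 39), (40, y, 34, 5), (6, a, 24, 23), (6, a, 24, 28)}.
Filtering on C ≠ q leaves {(18, a, 18, 23), (18, a, 18, 28), (22, y, 33, 15), (22, y, 33, 24), (22, y, 33, 26), (22, y, 33, 37), (22, y, 33, 39), (22, y, 33, 5), (26, b, 10, 33), (27, a, 16, 23), (27, a, 16, 28), (32, y, 14, 15), (32, y, 14, 24), (32, y, 14, 26), (32, y, 14, 37), (32, y, 14, 39), (32, y, 14, 5), (36, a, 20, 23), (36, a, 20, 28), (4, a, 27, 23), (4, a, 27, 28), (40, y, 34, 15), (40, y, 34, 24), (40, y, 34, 26), (40, y, 34, 37), (40, y, 34, 39), (40, y, 34, 5), (6, a, 24, 23), (6, a, 24, 28)}.
π_{C, E} gives {(a, 23), (a, 28), (b, 33), (y, 15), (y, 24), (y, 26), (y, 37), (y, 39), (y, 5)} (20 duplicate(s) eliminated).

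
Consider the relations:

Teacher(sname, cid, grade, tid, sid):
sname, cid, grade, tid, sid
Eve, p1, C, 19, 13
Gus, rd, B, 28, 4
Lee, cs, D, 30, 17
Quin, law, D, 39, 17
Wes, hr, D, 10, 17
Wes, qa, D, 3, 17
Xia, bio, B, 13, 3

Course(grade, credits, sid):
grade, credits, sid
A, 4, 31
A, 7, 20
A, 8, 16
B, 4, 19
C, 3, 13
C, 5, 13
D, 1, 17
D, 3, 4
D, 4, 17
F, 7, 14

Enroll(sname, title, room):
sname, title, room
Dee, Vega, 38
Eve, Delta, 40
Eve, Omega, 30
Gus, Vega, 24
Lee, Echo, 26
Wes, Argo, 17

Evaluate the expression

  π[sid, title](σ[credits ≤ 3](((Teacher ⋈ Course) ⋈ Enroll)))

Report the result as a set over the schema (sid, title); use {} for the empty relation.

{(13, Delta), (13, Omega), (17, Argo), (17, Echo)}

Joining Teacher and Course on grade, sid yields {(Eve, p1, C, 19, 13, 3), (Eve, p1, C, 19, 13, 5), (Lee, cs, D, 30, 17, 1), (Lee, cs, D, 30, 17, 4), (Quin, law, D, 39, 17, 1), (Quin, law, D, 39, 17, 4), (Wes, hr, D, 10, 17, 1), (Wes, hr, D, 10, 17, 4), (Wes, qa, D, 3, 17, 1), (Wes, qa, D, 3, 17, 4)}.
Joining (Teacher ⋈ Course) and Enroll on sname yields {(Eve, p1, C, 19, 13, 3, Delta, 40), (Eve, p1, C, 19, 13, 3, Omega, 30), (Eve, p1, C, 19, 13, 5, Delta, 40), (Eve, p1, C, 19, 13, 5, Omega, 30), (Lee, cs, D, 30, 17, 1, Echo, 26), (Lee, cs, D, 30, 17, 4, Echo, 26), (Wes, hr, D, 10, 17, 1, Argo, 17), (Wes, hr, D, 10, 17, 4, Argo, 17), (Wes, qa, D, 3, 17, 1, Argo, 17), (Wes, qa, D, 3, 17, 4, Argo, 17)}.
Filtering on credits ≤ 3 leaves {(Eve, p1, C, 19, 13, 3, Delta, 40), (Eve, p1, C, 19, 13, 3, Omega, 30), (Lee, cs, D, 30, 17, 1, Echo, 26), (Wes, hr, D, 10, 17, 1, Argo, 17), (Wes, qa, D, 3, 17, 1, Argo, 17)}.
π_{sid, title} gives {(13, Delta), (13, Omega), (17, Argo), (17, Echo)} (1 duplicate(s) eliminated).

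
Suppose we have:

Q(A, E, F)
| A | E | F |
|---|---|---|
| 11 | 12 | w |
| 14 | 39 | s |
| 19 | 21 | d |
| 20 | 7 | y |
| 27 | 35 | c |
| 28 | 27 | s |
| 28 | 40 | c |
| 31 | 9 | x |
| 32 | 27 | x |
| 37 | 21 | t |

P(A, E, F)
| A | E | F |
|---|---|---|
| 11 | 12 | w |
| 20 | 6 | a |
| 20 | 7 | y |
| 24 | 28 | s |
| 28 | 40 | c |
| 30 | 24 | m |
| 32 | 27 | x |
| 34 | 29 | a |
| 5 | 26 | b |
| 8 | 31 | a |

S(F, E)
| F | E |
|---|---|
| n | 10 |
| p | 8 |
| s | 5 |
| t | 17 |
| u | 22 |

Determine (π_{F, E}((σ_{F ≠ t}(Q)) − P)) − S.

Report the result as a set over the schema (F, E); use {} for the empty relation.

{(c, 35), (d, 21), (s, 27), (s, 39), (x, 9)}

Apply σ_{F ≠ t}; surviving tuples: {(11, 12, w), (14, 39, s), (19, 21, d), (20, 7, y), (27, 35, c), (28, 27, s), (28, 40, c), (31, 9, x), (32, 27, x)}
Taking the difference: {(14, 39, s), (19, 21, d), (27, 35, c), (28, 27, s), (31, 9, x)}
π_{F, E} gives {(c, 35), (d, 21), (s, 27), (s, 39), (x, 9)}.
Taking the difference: {(c, 35), (d, 21), (s, 27), (s, 39), (x, 9)}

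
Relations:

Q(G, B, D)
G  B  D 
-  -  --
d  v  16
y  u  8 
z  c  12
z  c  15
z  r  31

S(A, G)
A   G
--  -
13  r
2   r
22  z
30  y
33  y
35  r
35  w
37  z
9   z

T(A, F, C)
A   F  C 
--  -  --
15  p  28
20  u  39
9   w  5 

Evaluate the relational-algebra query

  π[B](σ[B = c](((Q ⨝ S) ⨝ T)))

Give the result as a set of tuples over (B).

{c}

Joining Q and S on G yields {(y, u, 8, 30), (y, u, 8, 33), (z, c, 12, 22), (z, c, 12, 37), (z, c, 12, 9), (z, c, 15, 22), (z, c, 15, 37), (z, c, 15, 9), (z, r, 31, 22), (z, r, 31, 37), (z, r, 31, 9)}.
Joining (Q ⨝ S) and T on A yields {(z, c, 12, 9, w, 5), (z, c, 15, 9, w, 5), (z, r, 31, 9, w, 5)}.
Apply σ_{B = c}; surviving tuples: {(z, c, 12, 9, w, 5), (z, c, 15, 9, w, 5)}
π_{B} gives {c} (1 duplicate(s) eliminated).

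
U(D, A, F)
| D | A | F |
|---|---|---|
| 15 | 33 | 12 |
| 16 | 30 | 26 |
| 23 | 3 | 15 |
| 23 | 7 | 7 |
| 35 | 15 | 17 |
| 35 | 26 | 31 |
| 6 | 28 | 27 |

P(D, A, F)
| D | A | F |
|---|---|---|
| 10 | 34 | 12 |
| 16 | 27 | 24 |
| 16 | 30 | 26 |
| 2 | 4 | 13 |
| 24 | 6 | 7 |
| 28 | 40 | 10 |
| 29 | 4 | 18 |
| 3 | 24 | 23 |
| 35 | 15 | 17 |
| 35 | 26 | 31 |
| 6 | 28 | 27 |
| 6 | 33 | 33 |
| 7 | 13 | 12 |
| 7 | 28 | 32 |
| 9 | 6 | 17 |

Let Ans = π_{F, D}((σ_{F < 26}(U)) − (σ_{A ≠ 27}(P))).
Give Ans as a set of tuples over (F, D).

Filtering on F < 26 leaves {(15, 33, 12), (23, 3, 15), (23, 7, 7), (35, 15, 17)}.
Filtering on A ≠ 27 leaves {(10, 34, 12), (16, 30, 26), (2, 4, 13), (24, 6, 7), (28, 40, 10), (29, 4, 18), (3, 24, 23), (35, 15, 17), (35, 26, 31), (6, 28, 27), (6, 33, 33), (7, 13, 12), (7, 28, 32), (9, 6, 17)}.
Taking the difference: {(15, 33, 12), (23, 3, 15), (23, 7, 7)}
Projecting to F, D: {(12, 15), (15, 23), (7, 23)}

{(12, 15), (15, 23), (7, 23)}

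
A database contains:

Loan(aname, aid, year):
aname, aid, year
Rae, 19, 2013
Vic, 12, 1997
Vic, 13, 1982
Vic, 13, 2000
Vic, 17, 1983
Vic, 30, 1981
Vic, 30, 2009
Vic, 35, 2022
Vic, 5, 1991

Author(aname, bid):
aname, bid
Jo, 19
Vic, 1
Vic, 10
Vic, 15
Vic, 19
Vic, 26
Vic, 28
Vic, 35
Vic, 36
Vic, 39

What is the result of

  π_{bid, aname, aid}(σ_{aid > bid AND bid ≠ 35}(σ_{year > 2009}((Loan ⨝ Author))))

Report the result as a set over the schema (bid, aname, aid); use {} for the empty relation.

Natural join on aname: {(Vic, 12, 1997, 1), (Vic, 12, 1997, 10), (Vic, 12, 1997, 15), (Vic, 12, 1997, 19), (Vic, 12, 1997, 26), (Vic, 12, 1997, 28), (Vic, 12, 1997, 35), (Vic, 12, 1997, 36), (Vic, 12, 1997, 39), (Vic, 13, 1982, 1), (Vic, 13, 1982, 10), (Vic, 13, 1982, 15), (Vic, 13, 1982, 19), (Vic, 13, 1982, 26), (Vic, 13, 1982, 28), (Vic, 13, 1982, 35), (Vic, 13, 1982, 36), (Vic, 13, 1982, 39), (Vic, 13, 2000, 1), (Vic, 13, 2000, 10), (Vic, 13, 2000, 15), (Vic, 13, 2000, 19), (Vic, 13, 2000, 26), (Vic, 13, 2000, 28), (Vic, 13, 2000, 35), (Vic, 13, 2000, 36), (Vic, 13, 2000, 39), (Vic, 17, 1983, 1), (Vic, 17, 1983, 10), (Vic, 17, 1983, 15), (Vic, 17, 1983, 19), (Vic, 17, 1983, 26), (Vic, 17, 1983, 28), (Vic, 17, 1983, 35), (Vic, 17, 1983, 36), (Vic, 17, 1983, 39), (Vic, 30, 1981, 1), (Vic, 30, 1981, 10), (Vic, 30, 1981, 15), (Vic, 30, 1981, 19), (Vic, 30, 1981, 26), (Vic, 30, 1981, 28), (Vic, 30, 1981, 35), (Vic, 30, 1981, 36), (Vic, 30, 1981, 39), (Vic, 30, 2009, 1), (Vic, 30, 2009, 10), (Vic, 30, 2009, 15), (Vic, 30, 2009, 19), (Vic, 30, 2009, 26), (Vic, 30, 2009, 28), (Vic, 30, 2009, 35), (Vic, 30, 2009, 36), (Vic, 30, 2009, 39), (Vic, 35, 2022, 1), (Vic, 35, 2022, 10), (Vic, 35, 2022, 15), (Vic, 35, 2022, 19), (Vic, 35, 2022, 26), (Vic, 35, 2022, 28), (Vic, 35, 2022, 35), (Vic, 35, 2022, 36), (Vic, 35, 2022, 39), (Vic, 5, 1991, 1), (Vic, 5, 1991, 10), (Vic, 5, 1991, 15), (Vic, 5, 1991, 19), (Vic, 5, 1991, 26), (Vic, 5, 1991, 28), (Vic, 5, 1991, 35), (Vic, 5, 1991, 36), (Vic, 5, 1991, 39)}
Apply σ_{year > 2009}; surviving tuples: {(Vic, 35, 2022, 1), (Vic, 35, 2022, 10), (Vic, 35, 2022, 15), (Vic, 35, 2022, 19), (Vic, 35, 2022, 26), (Vic, 35, 2022, 28), (Vic, 35, 2022, 35), (Vic, 35, 2022, 36), (Vic, 35, 2022, 39)}
Apply σ_{aid > bid AND bid ≠ 35}; surviving tuples: {(Vic, 35, 2022, 1), (Vic, 35, 2022, 10), (Vic, 35, 2022, 15), (Vic, 35, 2022, 19), (Vic, 35, 2022, 26), (Vic, 35, 2022, 28)}
Keep only column(s) bid, aname, aid: {(1, Vic, 35), (10, Vic, 35), (15, Vic, 35), (19, Vic, 35), (26, Vic, 35), (28, Vic, 35)}

{(1, Vic, 35), (10, Vic, 35), (15, Vic, 35), (19, Vic, 35), (26, Vic, 35), (28, Vic, 35)}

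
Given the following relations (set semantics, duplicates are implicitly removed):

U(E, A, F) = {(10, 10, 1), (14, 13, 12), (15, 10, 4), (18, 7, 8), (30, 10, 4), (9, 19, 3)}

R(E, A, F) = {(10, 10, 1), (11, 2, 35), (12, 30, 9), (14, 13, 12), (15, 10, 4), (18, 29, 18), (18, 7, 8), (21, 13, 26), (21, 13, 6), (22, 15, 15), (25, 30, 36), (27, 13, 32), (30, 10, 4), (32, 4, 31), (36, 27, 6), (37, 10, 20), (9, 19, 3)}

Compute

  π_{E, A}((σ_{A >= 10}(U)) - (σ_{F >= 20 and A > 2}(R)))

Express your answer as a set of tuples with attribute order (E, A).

Filtering on A >= 10 leaves {(10, 10, 1), (14, 13, 12), (15, 10, 4), (30, 10, 4), (9, 19, 3)}.
Filtering on F >= 20 and A > 2 leaves {(21, 13, 26), (25, 30, 36), (27, 13, 32), (32, 4, 31), (37, 10, 20)}.
Taking the difference: {(10, 10, 1), (14, 13, 12), (15, 10, 4), (30, 10, 4), (9, 19, 3)}
Keep only column(s) E, A: {(10, 10), (14, 13), (15, 10), (30, 10), (9, 19)}

{(10, 10), (14, 13), (15, 10), (30, 10), (9, 19)}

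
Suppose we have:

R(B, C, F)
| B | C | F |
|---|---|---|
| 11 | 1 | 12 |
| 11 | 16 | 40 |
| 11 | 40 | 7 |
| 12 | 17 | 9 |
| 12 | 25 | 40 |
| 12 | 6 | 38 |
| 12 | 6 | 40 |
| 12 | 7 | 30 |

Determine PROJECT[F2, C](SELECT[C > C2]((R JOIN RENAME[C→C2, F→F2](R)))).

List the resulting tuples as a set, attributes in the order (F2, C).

ρ[C→C2, F→F2]: schema becomes (B, C2, F2); tuples unchanged.
Natural join on B: {(11, 1, 12, 1, 12), (11, 1, 12, 16, 40), (11, 1, 12, 40, 7), (11, 16, 40, 1, 12), (11, 16, 40, 16, 40), (11, 16, 40, 40, 7), (11, 40, 7, 1, 12), (11, 40, 7, 16, 40), (11, 40, 7, 40, 7), (12, 17, 9, 17, 9), (12, 17, 9, 25, 40), (12, 17, 9, 6, 38), (12, 17, 9, 6, 40), (12, 17, 9, 7, 30), (12, 25, 40, 17, 9), (12, 25, 40, 25, 40), (12, 25, 40, 6, 38), (12, 25, 40, 6, 40), (12, 25, 40, 7, 30), (12, 6, 38, 17, 9), (12, 6, 38, 25, 40), (12, 6, 38, 6, 38), (12, 6, 38, 6, 40), (12, 6, 38, 7, 30), (12, 6, 40, 17, 9), (12, 6, 40, 25, 40), (12, 6, 40, 6, 38), (12, 6, 40, 6, 40), (12, 6, 40, 7, 30), (12, 7, 30, 17, 9), (12, 7, 30, 25, 40), (12, 7, 30, 6, 38), (12, 7, 30, 6, 40), (12, 7, 30, 7, 30)}
Filtering on C > C2 leaves {(11, 16, 40, 1, 12), (11, 40, 7, 1, 12), (11, 40, 7, 16, 40), (12, 17, 9, 6, 38), (12, 17, 9, 6, 40), (12, 17, 9, 7, 30), (12, 25, 40, 17, 9), (12, 25, 40, 6, 38), (12, 25, 40, 6, 40), (12, 25, 40, 7, 30), (12, 7, 30, 6, 38), (12, 7, 30, 6, 40)}.
π_{F2, C} gives {(12, 16), (12, 40), (30, 17), (30, 25), (38, 17), (38, 25), (38, 7), (40, 17), (40, 25), (40, 40), (40, 7), (9, 25)}.

{(12, 16), (12, 40), (30, 17), (30, 25), (38, 17), (38, 25), (38, 7), (40, 17), (40, 25), (40, 40), (40, 7), (9, 25)}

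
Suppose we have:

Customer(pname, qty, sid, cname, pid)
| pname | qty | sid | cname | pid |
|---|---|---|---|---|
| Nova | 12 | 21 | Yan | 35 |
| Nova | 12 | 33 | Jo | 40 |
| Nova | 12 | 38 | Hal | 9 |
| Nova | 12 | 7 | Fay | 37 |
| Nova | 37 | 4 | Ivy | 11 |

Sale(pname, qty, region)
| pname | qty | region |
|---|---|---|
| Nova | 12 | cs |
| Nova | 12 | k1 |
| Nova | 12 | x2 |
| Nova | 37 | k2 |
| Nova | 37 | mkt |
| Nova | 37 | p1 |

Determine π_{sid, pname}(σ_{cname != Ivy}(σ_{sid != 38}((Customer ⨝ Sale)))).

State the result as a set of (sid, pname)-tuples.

{(21, Nova), (33, Nova), (7, Nova)}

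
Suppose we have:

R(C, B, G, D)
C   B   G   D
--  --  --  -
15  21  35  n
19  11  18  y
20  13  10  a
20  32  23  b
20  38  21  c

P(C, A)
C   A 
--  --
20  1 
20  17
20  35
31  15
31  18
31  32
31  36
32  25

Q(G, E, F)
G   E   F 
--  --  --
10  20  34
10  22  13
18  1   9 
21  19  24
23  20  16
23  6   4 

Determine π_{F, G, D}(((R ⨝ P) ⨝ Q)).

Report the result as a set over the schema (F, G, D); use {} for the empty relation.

Joining R and P on C yields {(20, 13, 10, a, 1), (20, 13, 10, a, 17), (20, 13, 10, a, 35), (20, 32, 23, b, 1), (20, 32, 23, b, 17), (20, 32, 23, b, 35), (20, 38, 21, c, 1), (20, 38, 21, c, 17), (20, 38, 21, c, 35)}.
Joining (R ⨝ P) and Q on G yields {(20, 13, 10, a, 1, 20, 34), (20, 13, 10, a, 1, 22, 13), (20, 13, 10, a, 17, 20, 34), (20, 13, 10, a, 17, 22, 13), (20, 13, 10, a, 35, 20, 34), (20, 13, 10, a, 35, 22, 13), (20, 32, 23, b, 1, 20, 16), (20, 32, 23, b, 1, 6, 4), (20, 32, 23, b, 17, 20, 16), (20, 32, 23, b, 17, 6, 4), (20, 32, 23, b, 35, 20, 16), (20, 32, 23, b, 35, 6, 4), (20, 38, 21, c, 1, 19, 24), (20, 38, 21, c, 17, 19, 24), (20, 38, 21, c, 35, 19, 24)}.
Projecting to F, G, D (10 duplicate(s) eliminated): {(13, 10, a), (16, 23, b), (24, 21, c), (34, 10, a), (4, 23, b)}

{(13, 10, a), (16, 23, b), (24, 21, c), (34, 10, a), (4, 23, b)}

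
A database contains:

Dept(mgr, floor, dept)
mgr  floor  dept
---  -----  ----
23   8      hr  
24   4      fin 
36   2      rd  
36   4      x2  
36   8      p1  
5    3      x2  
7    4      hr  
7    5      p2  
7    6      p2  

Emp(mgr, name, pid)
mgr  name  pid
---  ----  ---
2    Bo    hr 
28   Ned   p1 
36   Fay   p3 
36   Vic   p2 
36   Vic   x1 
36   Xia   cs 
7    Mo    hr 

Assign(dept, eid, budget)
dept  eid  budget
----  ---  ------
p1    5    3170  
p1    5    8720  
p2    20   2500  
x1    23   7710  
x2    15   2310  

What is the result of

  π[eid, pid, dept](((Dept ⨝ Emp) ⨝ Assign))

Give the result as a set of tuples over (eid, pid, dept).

{(15, cs, x2), (15, p2, x2), (15, p3, x2), (15, x1, x2), (20, hr, p2), (5, cs, p1), (5, p2, p1), (5, p3, p1), (5, x1, p1)}

Joining Dept and Emp on mgr yields {(36, 2, rd, Fay, p3), (36, 2, rd, Vic, p2), (36, 2, rd, Vic, x1), (36, 2, rd, Xia, cs), (36, 4, x2, Fay, p3), (36, 4, x2, Vic, p2), (36, 4, x2, Vic, x1), (36, 4, x2, Xia, cs), (36, 8, p1, Fay, p3), (36, 8, p1, Vic, p2), (36, 8, p1, Vic, x1), (36, 8, p1, Xia, cs), (7, 4, hr, Mo, hr), (7, 5, p2, Mo, hr), (7, 6, p2, Mo, hr)}.
Joining (Dept ⨝ Emp) and Assign on dept yields {(36, 4, x2, Fay, p3, 15, 2310), (36, 4, x2, Vic, p2, 15, 2310), (36, 4, x2, Vic, x1, 15, 2310), (36, 4, x2, Xia, cs, 15, 2310), (36, 8, p1, Fay, p3, 5, 3170), (36, 8, p1, Fay, p3, 5, 8720), (36, 8, p1, Vic, p2, 5, 3170), (36, 8, p1, Vic, p2, 5, 8720), (36, 8, p1, Vic, x1, 5, 3170), (36, 8, p1, Vic, x1, 5, 8720), (36, 8, p1, Xia, cs, 5, 3170), (36, 8, p1, Xia, cs, 5, 8720), (7, 5, p2, Mo, hr, 20, 2500), (7, 6, p2, Mo, hr, 20, 2500)}.
π[eid, pid, dept]: project onto (eid, pid, dept) (5 duplicate(s) eliminated) → {(15, cs, x2), (15, p2, x2), (15, p3, x2), (15, x1, x2), (20, hr, p2), (5, cs, p1), (5, p2, p1), (5, p3, p1), (5, x1, p1)}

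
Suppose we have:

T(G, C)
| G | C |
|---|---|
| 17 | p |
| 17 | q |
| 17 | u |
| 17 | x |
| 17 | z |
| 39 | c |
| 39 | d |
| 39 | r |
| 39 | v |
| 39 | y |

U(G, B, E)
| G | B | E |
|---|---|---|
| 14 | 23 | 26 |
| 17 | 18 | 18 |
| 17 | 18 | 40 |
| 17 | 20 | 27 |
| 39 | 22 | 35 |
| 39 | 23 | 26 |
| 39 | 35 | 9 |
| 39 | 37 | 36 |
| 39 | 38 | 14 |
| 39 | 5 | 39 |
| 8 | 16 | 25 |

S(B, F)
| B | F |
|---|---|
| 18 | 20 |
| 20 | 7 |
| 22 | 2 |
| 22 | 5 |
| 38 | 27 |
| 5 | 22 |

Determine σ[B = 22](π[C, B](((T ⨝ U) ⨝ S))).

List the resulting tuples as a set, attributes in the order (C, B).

{(c, 22), (d, 22), (r, 22), (v, 22), (y, 22)}

Joining T and U on G yields {(17, p, 18, 18), (17, p, 18, 40), (17, p, 20, 27), (17, q, 18, 18), (17, q, 18, 40), (17, q, 20, 27), (17, u, 18, 18), (17, u, 18, 40), (17, u, 20, 27), (17, x, 18, 18), (17, x, 18, 40), (17, x, 20, 27), (17, z, 18, 18), (17, z, 18, 40), (17, z, 20, 27), (39, c, 22, 35), (39, c, 23, 26), (39, c, 35, 9), (39, c, 37, 36), (39, c, 38, 14), (39, c, 5, 39), (39, d, 22, 35), (39, d, 23, 26), (39, d, 35, 9), (39, d, 37, 36), (39, d, 38, 14), (39, d, 5, 39), (39, r, 22, 35), (39, r, 23, 26), (39, r, 35, 9), (39, r, 37, 36), (39, r, 38, 14), (39, r, 5, 39), (39, v, 22, 35), (39, v, 23, 26), (39, v, 35, 9), (39, v, 37, 36), (39, v, 38, 14), (39, v, 5, 39), (39, y, 22, 35), (39, y, 23, 26), (39, y, 35, 9), (39, y, 37, 36), (39, y, 38, 14), (39, y, 5, 39)}.
Joining (T ⨝ U) and S on B yields {(17, p, 18, 18, 20), (17, p, 18, 40, 20), (17, p, 20, 27, 7), (17, q, 18, 18, 20), (17, q, 18, 40, 20), (17, q, 20, 27, 7), (17, u, 18, 18, 20), (17, u, 18, 40, 20), (17, u, 20, 27, 7), (17, x, 18, 18, 20), (17, x, 18, 40, 20), (17, x, 20, 27, 7), (17, z, 18, 18, 20), (17, z, 18, 40, 20), (17, z, 20, 27, 7), (39, c, 22, 35, 2), (39, c, 22, 35, 5), (39, c, 38, 14, 27), (39, c, 5, 39, 22), (39, d, 22, 35, 2), (39, d, 22, 35, 5), (39, d, 38, 14, 27), (39, d, 5, 39, 22), (39, r, 22, 35, 2), (39, r, 22, 35, 5), (39, r, 38, 14, 27), (39, r, 5, 39, 22), (39, v, 22, 35, 2), (39, v, 22, 35, 5), (39, v, 38, 14, 27), (39, v, 5, 39, 22), (39, y, 22, 35, 2), (39, y, 22, 35, 5), (39, y, 38, 14, 27), (39, y, 5, 39, 22)}.
π_{C, B} gives {(c, 22), (c, 38), (c, 5), (d, 22), (d, 38), (d, 5), (p, 18), (p, 20), (q, 18), (q, 20), (r, 22), (r, 38), (r, 5), (u, 18), (u, 20), (v, 22), (v, 38), (v, 5), (x, 18), (x, 20), (y, 22), (y, 38), (y, 5), (z, 18), (z, 20)} (10 duplicate(s) eliminated).
Selection B = 22: {(c, 22), (d, 22), (r, 22), (v, 22), (y, 22)}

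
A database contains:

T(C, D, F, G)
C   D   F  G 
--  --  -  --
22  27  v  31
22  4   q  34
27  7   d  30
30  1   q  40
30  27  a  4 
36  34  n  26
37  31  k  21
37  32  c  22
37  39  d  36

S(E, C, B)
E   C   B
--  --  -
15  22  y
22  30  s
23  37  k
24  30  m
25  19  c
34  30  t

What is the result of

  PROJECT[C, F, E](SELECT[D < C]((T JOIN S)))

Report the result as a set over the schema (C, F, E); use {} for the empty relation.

{(22, q, 15), (30, a, 22), (30, a, 24), (30, a, 34), (30, q, 22), (30, q, 24), (30, q, 34), (37, c, 23), (37, k, 23)}

T ⋈ S (natural join on C): {(22, 27, v, 31, 15, y), (22, 4, q, 34, 15, y), (30, 1, q, 40, 22, s), (30, 1, q, 40, 24, m), (30, 1, q, 40, 34, t), (30, 27, a, 4, 22, s), (30, 27, a, 4, 24, m), (30, 27, a, 4, 34, t), (37, 31, k, 21, 23, k), (37, 32, c, 22, 23, k), (37, 39, d, 36, 23, k)}
Apply σ_{D < C}; surviving tuples: {(22, 4, q, 34, 15, y), (30, 1, q, 40, 22, s), (30, 1, q, 40, 24, m), (30, 1, q, 40, 34, t), (30, 27, a, 4, 22, s), (30, 27, a, 4, 24, m), (30, 27, a, 4, 34, t), (37, 31, k, 21, 23, k), (37, 32, c, 22, 23, k)}
π_{C, F, E} gives {(22, q, 15), (30, a, 22), (30, a, 24), (30, a, 34), (30, q, 22), (30, q, 24), (30, q, 34), (37, c, 23), (37, k, 23)}.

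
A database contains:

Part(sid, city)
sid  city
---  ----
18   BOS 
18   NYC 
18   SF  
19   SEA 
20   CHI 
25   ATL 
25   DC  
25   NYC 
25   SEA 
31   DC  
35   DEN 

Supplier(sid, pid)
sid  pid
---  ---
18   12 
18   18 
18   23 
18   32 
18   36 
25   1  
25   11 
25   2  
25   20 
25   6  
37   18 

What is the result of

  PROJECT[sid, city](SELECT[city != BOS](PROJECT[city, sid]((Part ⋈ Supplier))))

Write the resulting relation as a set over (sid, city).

Natural join on sid: {(18, BOS, 12), (18, BOS, 18), (18, BOS, 23), (18, BOS, 32), (18, BOS, 36), (18, NYC, 12), (18, NYC, 18), (18, NYC, 23), (18, NYC, 32), (18, NYC, 36), (18, SF, 12), (18, SF, 18), (18, SF, 23), (18, SF, 32), (18, SF, 36), (25, ATL, 1), (25, ATL, 11), (25, ATL, 2), (25, ATL, 20), (25, ATL, 6), (25, DC, 1), (25, DC, 11), (25, DC, 2), (25, DC, 20), (25, DC, 6), (25, NYC, 1), (25, NYC, 11), (25, NYC, 2), (25, NYC, 20), (25, NYC, 6), (25, SEA, 1), (25, SEA, 11), (25, SEA, 2), (25, SEA, 20), (25, SEA, 6)}
π_{city, sid} gives {(ATL, 25), (BOS, 18), (DC, 25), (NYC, 18), (NYC, 25), (SEA, 25), (SF, 18)} (28 duplicate(s) eliminated).
Selection city != BOS: {(ATL, 25), (DC, 25), (NYC, 18), (NYC, 25), (SEA, 25), (SF, 18)}
π_{sid, city} gives {(18, NYC), (18, SF), (25, ATL), (25, DC), (25, NYC), (25, SEA)}.

{(18, NYC), (18, SF), (25, ATL), (25, DC), (25, NYC), (25, SEA)}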